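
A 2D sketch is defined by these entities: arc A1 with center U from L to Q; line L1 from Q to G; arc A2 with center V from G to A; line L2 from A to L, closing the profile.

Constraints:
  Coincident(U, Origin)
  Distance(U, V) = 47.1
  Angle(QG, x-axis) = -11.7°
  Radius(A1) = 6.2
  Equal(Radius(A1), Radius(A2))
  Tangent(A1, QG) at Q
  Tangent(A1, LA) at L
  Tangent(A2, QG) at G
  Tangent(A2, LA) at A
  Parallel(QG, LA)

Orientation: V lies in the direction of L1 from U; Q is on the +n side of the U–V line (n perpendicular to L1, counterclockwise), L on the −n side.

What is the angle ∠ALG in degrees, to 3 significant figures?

14.7°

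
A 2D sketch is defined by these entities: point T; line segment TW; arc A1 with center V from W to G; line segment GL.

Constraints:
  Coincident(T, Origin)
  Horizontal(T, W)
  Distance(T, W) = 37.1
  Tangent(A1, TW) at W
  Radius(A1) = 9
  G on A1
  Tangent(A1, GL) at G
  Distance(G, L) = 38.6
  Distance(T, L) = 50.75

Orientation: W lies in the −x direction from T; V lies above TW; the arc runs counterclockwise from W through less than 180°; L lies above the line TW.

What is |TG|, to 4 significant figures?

29.21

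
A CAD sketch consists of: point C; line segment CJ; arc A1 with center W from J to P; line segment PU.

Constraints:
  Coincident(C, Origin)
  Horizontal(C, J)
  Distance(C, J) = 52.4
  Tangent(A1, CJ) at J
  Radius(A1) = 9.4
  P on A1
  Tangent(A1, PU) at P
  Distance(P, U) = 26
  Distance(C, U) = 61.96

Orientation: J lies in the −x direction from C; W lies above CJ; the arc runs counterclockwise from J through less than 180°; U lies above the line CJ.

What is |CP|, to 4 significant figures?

44.86

Checks: |WP| = 9.400 ✓; ∠(WP, PU) = 90.00° ✓; |PU| = 26.00 ✓; |CU| = 61.96 ✓.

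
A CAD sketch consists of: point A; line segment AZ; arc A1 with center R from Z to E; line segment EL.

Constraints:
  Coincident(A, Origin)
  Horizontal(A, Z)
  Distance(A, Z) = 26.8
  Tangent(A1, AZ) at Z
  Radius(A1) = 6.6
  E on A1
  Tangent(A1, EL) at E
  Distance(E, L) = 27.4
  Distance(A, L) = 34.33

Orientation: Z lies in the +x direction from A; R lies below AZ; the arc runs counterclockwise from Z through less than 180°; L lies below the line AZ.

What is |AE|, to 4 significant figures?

21.00

A is at the origin; AZ is horizontal with |AZ| = 26.8 and Z on the +x side, so Z = (26.80, 0.000). The tangent condition forces RZ to be normal to AZ, so R = Z + (0, -6.6) = (26.80, -6.600). Since RE ⟂ EL (tangency), |RL| = √(6.6² + 27.4²) = 28.18 regardless of where E sits on A1. So L lies on both circle(A, 34.33) and circle(R, 28.18); the below-AZ intersection is L = (13.62, -31.51). E is the foot of the tangent from L: E = (20.41, -4.966).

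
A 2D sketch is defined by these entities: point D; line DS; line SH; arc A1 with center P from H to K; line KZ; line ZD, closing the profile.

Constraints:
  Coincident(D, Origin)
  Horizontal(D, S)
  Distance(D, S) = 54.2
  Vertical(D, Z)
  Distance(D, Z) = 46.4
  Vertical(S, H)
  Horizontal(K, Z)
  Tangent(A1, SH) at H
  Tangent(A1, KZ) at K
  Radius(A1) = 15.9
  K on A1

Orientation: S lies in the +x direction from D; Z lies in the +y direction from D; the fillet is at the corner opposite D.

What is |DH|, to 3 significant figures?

62.2

D is at the origin; D and S share the same y with |DS| = 54.2 and S on the +x side, so S = (54.2, 0.00). D and Z share the same x with |DZ| = 46.4 and Z on the +y side, so Z = (0.00, 46.4). The virtual corner opposite D is at (54.2, 46.4). A1 meets SH tangentially, so PH is at right angles to SH and A1 meets KZ tangentially, so PK is at right angles to KZ, with radius 15.9, so the center P sits 15.9 in from both sides at P = (38.3, 30.5). That places the tangent points at H = (54.2, 30.5) on SH and K = (38.3, 46.4) on KZ. Then |DH| = |H − D| = 62.2.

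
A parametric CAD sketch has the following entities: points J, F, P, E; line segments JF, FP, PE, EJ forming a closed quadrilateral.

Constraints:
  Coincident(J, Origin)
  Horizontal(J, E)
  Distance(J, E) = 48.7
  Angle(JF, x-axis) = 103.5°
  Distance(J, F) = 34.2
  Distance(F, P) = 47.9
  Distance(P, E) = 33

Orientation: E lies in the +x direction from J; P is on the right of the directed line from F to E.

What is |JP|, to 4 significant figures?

18.39

J is at the origin; J and E share the same y with |JE| = 48.7 and E in +x, so E = (48.7, 0). JF runs at 103.5° with |JF| = 34.2, so F = (-7.984, 33.26). P is determined by |FP| = 47.9 and |PE| = 33.0 together: it lies at the intersection of circle(F, 47.9) and circle(E, 33.0). With |FE| = 65.72, the foot of the radical line on FE is 42.03 from F and the perpendicular offset is √(47.9² − 42.03²) = 22.98. Taking the right-of-FE solution: P = (16.64, -7.830).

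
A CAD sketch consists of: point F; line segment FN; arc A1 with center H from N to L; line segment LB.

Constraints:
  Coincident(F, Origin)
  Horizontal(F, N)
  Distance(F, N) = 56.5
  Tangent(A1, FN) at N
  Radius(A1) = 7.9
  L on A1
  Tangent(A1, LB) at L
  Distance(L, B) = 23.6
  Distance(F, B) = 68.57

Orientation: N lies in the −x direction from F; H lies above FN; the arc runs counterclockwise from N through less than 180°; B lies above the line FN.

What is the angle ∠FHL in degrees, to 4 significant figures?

35.46°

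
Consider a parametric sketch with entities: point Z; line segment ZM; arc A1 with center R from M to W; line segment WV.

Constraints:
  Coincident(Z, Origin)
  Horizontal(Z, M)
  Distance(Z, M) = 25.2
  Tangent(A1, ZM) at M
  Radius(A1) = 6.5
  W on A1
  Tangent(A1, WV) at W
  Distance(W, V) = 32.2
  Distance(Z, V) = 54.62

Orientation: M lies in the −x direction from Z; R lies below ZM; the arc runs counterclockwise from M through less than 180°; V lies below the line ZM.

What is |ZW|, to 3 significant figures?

31.6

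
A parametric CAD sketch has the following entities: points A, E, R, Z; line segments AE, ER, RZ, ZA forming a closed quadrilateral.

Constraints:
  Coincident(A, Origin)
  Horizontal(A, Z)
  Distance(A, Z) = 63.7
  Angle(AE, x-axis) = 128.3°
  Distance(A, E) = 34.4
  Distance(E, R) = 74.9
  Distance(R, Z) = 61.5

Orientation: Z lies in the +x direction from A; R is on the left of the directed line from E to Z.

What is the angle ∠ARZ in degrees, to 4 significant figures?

54.52°

A is at the origin; AZ is horizontal with |AZ| = 63.7 and Z in +x, so Z = (63.7, 0). AE runs at 128.3° with |AE| = 34.4, so E = (-21.32, 27.00). R is determined by |ER| = 74.9 and |RZ| = 61.5 together: it lies at the intersection of circle(E, 74.9) and circle(Z, 61.5). With |EZ| = 89.20, the foot of the radical line on EZ is 54.85 from E and the perpendicular offset is √(74.9² − 54.85²) = 51.01. Taking the left-of-EZ solution: R = (46.39, 59.01).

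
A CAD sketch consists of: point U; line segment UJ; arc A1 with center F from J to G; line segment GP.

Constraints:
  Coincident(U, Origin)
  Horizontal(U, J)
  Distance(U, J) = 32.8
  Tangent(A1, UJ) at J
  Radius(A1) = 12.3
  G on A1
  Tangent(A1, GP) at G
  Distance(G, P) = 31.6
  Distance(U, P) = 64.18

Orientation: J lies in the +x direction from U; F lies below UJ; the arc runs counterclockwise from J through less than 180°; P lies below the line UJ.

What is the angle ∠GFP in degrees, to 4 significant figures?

68.73°

U is at the origin; UJ is horizontal with |UJ| = 32.8 and J on the +x side, so J = (32.80, 0.000). Since A1 is tangent to UJ there, FJ ⟂ UJ, so F = J + (0, -12.3) = (32.80, -12.30). Since FG ⟂ GP (tangency), |FP| = √(12.3² + 31.6²) = 33.91 regardless of where G sits on A1. So P lies on both circle(U, 64.18) and circle(F, 33.91); the below-UJ intersection is P = (47.99, -42.62). G is the foot of the tangent from P: G = (24.55, -21.42).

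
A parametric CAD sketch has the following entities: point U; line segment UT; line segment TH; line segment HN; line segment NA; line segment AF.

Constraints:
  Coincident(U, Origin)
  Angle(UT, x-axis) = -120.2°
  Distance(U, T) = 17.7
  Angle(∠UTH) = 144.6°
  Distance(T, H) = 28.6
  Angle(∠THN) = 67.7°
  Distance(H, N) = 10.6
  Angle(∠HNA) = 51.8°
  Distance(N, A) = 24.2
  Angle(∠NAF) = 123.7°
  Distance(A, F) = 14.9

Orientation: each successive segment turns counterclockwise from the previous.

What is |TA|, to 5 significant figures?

16.941

U is at the origin; UT runs at -120.2° with length 17.7, so T = (-8.9035, -15.298). ∠UTH = 144.6° gives TH at -84.800° from the x-axis; with |TH| = 28.6, H = (-6.3114, -43.780). ∠THN = 67.7° gives HN at 27.500° from the x-axis; with |HN| = 10.6, N = (3.0910, -38.885). ∠HNA = 51.8° gives NA at 155.70° from the x-axis; with |NA| = 24.2, A = (-18.965, -28.927). Then |TA| = |A − T| = 16.941.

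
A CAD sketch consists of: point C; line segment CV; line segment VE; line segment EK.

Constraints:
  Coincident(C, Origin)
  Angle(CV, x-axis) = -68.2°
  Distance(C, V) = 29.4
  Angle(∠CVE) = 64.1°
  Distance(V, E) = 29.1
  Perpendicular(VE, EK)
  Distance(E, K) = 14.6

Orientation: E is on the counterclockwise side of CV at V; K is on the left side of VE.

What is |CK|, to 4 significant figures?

20.12

∠CVE = 64.1°, so VE runs at -68.2° + (180° − 64.1°) = 47.70° from the x-axis; with |VE| = 29.1, E = V + 29.1·(cos 47.70°, sin 47.70°) = (30.50, -5.774). VE is perpendicular to EK; with |EK| = 14.6 on the left of VE, K = E + 14.6·(-0.7396, 0.6730) = (19.70, 4.052). Then |CK| = |K − C| = 20.12.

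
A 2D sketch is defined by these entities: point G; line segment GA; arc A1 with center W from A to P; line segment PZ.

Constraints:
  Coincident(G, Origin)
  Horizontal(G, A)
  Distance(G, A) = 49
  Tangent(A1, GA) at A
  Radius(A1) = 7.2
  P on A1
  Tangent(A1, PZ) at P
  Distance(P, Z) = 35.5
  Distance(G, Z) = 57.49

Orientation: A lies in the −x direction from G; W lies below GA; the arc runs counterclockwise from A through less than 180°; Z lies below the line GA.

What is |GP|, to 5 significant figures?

56.389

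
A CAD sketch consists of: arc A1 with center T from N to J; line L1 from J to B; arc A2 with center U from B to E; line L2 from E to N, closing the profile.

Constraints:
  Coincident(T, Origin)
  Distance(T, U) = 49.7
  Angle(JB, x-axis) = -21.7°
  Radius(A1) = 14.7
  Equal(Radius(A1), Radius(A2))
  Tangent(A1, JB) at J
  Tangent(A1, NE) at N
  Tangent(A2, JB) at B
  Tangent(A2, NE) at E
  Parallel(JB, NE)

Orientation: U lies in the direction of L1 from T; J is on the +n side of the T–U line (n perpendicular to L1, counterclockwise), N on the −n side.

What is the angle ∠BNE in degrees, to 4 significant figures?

30.61°

Tangency of A1 to both parallel lines with radius 14.7 puts J and N at T ± 14.7·n: J = (5.435, 13.66), N = (-5.435, -13.66). Equal radii place B and E the same way about U: B = U + 14.7·n = (51.61, -4.718), E = U − 14.7·n = (40.74, -32.03). Then cos ∠BNE = NB·NE / (|NB||NE|), giving 30.61°.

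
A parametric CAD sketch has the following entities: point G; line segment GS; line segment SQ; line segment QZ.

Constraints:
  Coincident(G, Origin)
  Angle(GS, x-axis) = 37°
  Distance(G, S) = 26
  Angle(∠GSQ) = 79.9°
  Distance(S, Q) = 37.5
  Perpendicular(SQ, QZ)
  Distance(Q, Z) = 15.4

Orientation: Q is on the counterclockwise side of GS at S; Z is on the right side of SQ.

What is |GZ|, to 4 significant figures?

52.59

G is at the origin; GS runs at 37.0° with length 26.0, so S = 26.0·(cos 37.0°, sin 37.0°) = (20.76, 15.65). ∠GSQ = 79.9°, so SQ runs at 37.0° + (180° − 79.9°) = 137.1° from the x-axis; with |SQ| = 37.5, Q = S + 37.5·(cos 137.1°, sin 137.1°) = (-6.706, 41.17). SQ is perpendicular to QZ; with |QZ| = 15.4 on the right of SQ, Z = Q + 15.4·(0.6807, 0.7325) = (3.777, 52.46). Then |GZ| = |Z − G| = 52.59.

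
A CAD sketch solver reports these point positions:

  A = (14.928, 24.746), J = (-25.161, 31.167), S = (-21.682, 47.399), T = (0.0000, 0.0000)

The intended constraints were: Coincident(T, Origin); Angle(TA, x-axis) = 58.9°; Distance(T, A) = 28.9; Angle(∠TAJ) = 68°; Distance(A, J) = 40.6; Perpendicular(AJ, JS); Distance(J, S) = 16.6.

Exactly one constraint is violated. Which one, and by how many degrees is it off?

Perpendicular(AJ, JS) — off by 3.00°.

T = (0.00, 0.00) ✓; TA at 58.90° ✓; |TA| = 28.90 ✓; ∠TAJ = 68.00° ✓; |AJ| = 40.60 ✓; ∠(AJ, JS) = 93.00° ✗; |JS| = 16.60 ✓.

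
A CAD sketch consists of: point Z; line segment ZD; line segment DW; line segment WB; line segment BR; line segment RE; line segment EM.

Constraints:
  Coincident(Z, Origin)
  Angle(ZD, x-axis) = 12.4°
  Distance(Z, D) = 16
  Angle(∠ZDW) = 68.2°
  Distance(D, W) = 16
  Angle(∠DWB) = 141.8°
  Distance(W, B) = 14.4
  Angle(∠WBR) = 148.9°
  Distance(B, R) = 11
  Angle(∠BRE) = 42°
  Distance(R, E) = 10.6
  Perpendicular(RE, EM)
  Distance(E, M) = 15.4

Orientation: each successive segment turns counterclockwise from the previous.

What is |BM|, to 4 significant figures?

8.397

Z is at the origin; ZD runs at 12.4° with length 16.0, so D = (15.63, 3.436). ∠ZDW = 68.2° gives DW at 124.2° from the x-axis; with |DW| = 16.0, W = (6.633, 16.67). ∠DWB = 141.8° gives WB at 162.4° from the x-axis; with |WB| = 14.4, B = (-7.093, 21.02). ∠WBR = 148.9° gives BR at -166.5° from the x-axis; with |BR| = 11.0, R = (-17.79, 18.46). ∠BRE = 42.0° gives RE at -28.50° from the x-axis; with |RE| = 10.6, E = (-8.473, 13.40). The perpendicularity gives EM at right angles to RE, so EM runs at 61.50°; with |EM| = 15.4, M = (-1.125, 26.93). Then |BM| = |M − B| = 8.397.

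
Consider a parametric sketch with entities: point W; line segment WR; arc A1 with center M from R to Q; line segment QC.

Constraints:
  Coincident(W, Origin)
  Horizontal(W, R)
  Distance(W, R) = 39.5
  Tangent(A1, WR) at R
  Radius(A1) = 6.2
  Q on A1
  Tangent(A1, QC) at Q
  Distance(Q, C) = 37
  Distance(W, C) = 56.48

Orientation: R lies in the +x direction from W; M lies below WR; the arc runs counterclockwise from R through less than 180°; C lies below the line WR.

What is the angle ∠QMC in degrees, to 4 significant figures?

80.49°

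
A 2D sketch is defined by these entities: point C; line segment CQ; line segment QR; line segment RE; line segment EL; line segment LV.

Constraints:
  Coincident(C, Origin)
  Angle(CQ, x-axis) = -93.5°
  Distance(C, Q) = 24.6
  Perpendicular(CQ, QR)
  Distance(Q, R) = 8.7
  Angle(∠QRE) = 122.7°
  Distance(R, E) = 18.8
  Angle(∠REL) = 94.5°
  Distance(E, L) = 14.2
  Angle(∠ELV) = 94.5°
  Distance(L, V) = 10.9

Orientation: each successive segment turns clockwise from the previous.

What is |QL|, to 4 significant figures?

25.55

C is at the origin; CQ runs at -93.5° with length 24.6, so Q = (-1.502, -24.55). The perpendicularity gives QR at right angles to CQ, so QR runs at 176.5°; with |QR| = 8.7, R = (-10.19, -24.02). ∠QRE = 122.7° gives RE at 119.2° from the x-axis; with |RE| = 18.8, E = (-19.36, -7.612). ∠REL = 94.5° gives EL at 33.70° from the x-axis; with |EL| = 14.2, L = (-7.544, 0.2667). Then |QL| = |L − Q| = 25.55.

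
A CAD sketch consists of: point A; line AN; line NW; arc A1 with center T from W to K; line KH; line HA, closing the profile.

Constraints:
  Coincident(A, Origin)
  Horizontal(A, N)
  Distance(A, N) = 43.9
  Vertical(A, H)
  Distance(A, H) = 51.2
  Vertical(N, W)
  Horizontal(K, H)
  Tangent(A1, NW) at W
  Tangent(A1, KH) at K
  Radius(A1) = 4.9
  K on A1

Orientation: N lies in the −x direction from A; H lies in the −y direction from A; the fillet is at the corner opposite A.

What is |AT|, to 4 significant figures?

60.54

A is at the origin; A and N share the same y with |AN| = 43.9 and N on the −x side, so N = (-43.90, 0.000). AH is vertical with |AH| = 51.2 and H on the −y side, so H = (0.000, -51.20). The virtual corner opposite A is at (-43.90, -51.20). Tangency of A1 to NW means the radius TW is perpendicular to NW and since A1 is tangent to KH there, TK ⟂ KH, with radius 4.9, so the center T sits 4.9 in from both sides at T = (-39.00, -46.30). Then |AT| = |T − A| = 60.54.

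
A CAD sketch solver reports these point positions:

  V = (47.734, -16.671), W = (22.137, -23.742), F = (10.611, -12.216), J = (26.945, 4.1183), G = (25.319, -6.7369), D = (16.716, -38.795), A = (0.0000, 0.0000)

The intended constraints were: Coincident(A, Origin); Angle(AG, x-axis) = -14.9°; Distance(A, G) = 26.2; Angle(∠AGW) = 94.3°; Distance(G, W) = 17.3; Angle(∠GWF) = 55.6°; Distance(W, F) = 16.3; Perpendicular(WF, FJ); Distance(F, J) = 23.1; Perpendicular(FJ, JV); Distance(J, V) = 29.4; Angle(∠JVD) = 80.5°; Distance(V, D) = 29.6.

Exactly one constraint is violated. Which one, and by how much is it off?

Distance(V, D) = 29.6 — off by 8.50.

A = (0.00, 0.00) ✓; AG at -14.90° ✓; |AG| = 26.20 ✓; ∠AGW = 94.30° ✓; |GW| = 17.30 ✓; ∠GWF = 55.60° ✓; |WF| = 16.30 ✓; ∠(WF, FJ) = 90.00° ✓; |FJ| = 23.10 ✓; ∠(FJ, JV) = 90.00° ✓; |JV| = 29.40 ✓; ∠JVD = 80.50° ✓; |VD| = 38.10 ✗.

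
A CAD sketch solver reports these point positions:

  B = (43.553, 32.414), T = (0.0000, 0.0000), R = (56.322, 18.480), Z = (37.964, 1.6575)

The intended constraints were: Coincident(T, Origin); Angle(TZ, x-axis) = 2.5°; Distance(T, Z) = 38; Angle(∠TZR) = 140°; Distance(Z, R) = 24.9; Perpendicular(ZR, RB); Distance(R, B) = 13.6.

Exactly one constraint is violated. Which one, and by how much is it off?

Distance(R, B) = 13.6 — off by 5.30.

T = (0.00, 0.00) ✓; TZ at 2.500° ✓; |TZ| = 38.00 ✓; ∠TZR = 140.0° ✓; |ZR| = 24.90 ✓; ∠(ZR, RB) = 90.00° ✓; |RB| = 18.90 ✗.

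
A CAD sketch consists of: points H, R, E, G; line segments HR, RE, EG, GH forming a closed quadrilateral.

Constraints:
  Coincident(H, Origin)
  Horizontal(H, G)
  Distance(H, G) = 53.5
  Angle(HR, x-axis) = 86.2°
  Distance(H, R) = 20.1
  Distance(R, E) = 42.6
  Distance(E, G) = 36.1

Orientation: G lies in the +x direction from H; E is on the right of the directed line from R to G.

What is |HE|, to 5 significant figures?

27.840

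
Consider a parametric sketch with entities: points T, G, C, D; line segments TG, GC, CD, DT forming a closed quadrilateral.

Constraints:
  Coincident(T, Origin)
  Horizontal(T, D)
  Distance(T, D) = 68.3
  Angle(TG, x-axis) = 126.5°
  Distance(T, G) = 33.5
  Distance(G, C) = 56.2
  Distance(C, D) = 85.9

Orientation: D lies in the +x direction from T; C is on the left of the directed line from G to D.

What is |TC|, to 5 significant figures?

71.201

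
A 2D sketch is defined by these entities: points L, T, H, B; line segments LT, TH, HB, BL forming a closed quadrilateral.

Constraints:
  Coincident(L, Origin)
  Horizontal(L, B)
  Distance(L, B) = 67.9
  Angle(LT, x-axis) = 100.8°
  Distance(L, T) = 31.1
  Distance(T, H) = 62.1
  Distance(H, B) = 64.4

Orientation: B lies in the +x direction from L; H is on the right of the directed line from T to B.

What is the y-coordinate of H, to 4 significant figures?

-29.35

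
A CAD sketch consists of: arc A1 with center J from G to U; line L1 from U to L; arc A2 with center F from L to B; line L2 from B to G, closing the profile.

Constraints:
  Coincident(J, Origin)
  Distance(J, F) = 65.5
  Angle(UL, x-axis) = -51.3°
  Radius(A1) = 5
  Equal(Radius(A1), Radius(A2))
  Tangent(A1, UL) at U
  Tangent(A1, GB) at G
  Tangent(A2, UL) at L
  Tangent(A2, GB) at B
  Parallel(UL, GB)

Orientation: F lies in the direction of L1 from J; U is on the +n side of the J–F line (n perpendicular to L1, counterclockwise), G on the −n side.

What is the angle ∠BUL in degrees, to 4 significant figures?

8.680°

The slot axis is L1's direction at -51.3°, so u = (cos -51.3°, sin -51.3°) = (0.6252, -0.7804) and n = (−sin -51.3°, cos -51.3°) = (0.7804, 0.6252). J is at the origin and F lies 65.5 along u from J, so F = 65.5·u = (40.95, -51.12). Tangency of A1 to both parallel lines with radius 5.0 puts U and G at J ± 5.0·n: U = (3.902, 3.126), G = (-3.902, -3.126). Equal radii place L and B the same way about F: L = F + 5.0·n = (44.86, -47.99), B = F − 5.0·n = (37.05, -54.24). Then cos ∠BUL = UB·UL / (|UB||UL|), giving 8.680°.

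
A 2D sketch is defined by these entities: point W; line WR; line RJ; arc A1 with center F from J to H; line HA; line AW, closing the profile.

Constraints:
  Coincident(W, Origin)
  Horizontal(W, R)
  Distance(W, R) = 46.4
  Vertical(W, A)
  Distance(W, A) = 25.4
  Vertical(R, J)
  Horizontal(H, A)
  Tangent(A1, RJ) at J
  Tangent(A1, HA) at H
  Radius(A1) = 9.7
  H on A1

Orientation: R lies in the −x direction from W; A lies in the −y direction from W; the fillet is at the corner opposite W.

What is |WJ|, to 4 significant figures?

48.98

W is at the origin; W and R share the same y with |WR| = 46.4 and R on the −x side, so R = (-46.40, 0.000). W and A share the same x with |WA| = 25.4 and A on the −y side, so A = (0.000, -25.40). The virtual corner opposite W is at (-46.40, -25.40). Since A1 is tangent to RJ there, FJ ⟂ RJ and since A1 is tangent to HA there, FH ⟂ HA, with radius 9.7, so the center F sits 9.7 in from both sides at F = (-36.70, -15.70). That places the tangent points at J = (-46.40, -15.70) on RJ and H = (-36.70, -25.40) on HA. Then |WJ| = |J − W| = 48.98.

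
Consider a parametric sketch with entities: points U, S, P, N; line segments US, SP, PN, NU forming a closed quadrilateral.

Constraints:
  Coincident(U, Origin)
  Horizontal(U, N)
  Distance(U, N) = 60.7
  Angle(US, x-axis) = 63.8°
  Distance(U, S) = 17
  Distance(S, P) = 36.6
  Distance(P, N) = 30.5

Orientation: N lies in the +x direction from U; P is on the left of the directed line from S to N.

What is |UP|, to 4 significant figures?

49.48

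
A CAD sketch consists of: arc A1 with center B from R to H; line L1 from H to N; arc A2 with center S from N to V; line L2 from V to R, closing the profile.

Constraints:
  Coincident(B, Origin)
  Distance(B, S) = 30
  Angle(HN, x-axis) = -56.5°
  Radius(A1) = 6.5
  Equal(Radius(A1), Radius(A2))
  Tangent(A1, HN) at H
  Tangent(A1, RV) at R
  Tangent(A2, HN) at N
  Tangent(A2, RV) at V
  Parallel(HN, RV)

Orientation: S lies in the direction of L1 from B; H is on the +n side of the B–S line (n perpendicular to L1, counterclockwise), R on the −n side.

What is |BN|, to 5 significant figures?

30.696

Tangency of A1 to both parallel lines with radius 6.5 puts H and R at B ± 6.5·n: H = (5.4203, 3.5876), R = (-5.4203, -3.5876). Equal radii place N and V the same way about S: N = S + 6.5·n = (21.978, -21.429), V = S − 6.5·n = (11.138, -28.604). Then |BN| = |N − B| = 30.696.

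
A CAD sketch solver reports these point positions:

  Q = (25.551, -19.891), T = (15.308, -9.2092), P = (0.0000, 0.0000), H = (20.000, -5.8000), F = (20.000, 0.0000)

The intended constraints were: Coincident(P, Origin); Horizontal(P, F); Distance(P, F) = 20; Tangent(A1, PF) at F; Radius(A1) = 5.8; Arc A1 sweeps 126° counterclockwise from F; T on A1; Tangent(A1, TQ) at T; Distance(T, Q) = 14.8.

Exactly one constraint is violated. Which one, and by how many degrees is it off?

Tangent(A1, TQ) at T — off by 7.80°.

P = (0.00, 0.00) ✓; P.y = 0.00, F.y = 0.00 ✓; |PF| = 20.00 ✓; ∠(HF, FP) = 90.00° ✓; |HF| = 5.800 ✓; bearing(H→T) − bearing(H→F) = 126.0° ✓; |HT| = 5.800 ✓; ∠(HT, TQ) = 82.20° ✗; |TQ| = 14.80 ✓.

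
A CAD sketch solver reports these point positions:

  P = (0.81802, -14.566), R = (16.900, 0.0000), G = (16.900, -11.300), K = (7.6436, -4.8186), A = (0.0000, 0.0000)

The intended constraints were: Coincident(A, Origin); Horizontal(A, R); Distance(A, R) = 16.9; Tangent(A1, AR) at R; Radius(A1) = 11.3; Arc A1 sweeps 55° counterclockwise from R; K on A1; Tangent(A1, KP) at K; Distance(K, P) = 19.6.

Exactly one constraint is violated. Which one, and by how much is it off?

Distance(K, P) = 19.6 — off by 7.70.

A = (0.00, 0.00) ✓; A.y = 0.00, R.y = 0.00 ✓; |AR| = 16.90 ✓; ∠(GR, RA) = 90.00° ✓; |GR| = 11.30 ✓; bearing(G→K) − bearing(G→R) = 55.00° ✓; |GK| = 11.30 ✓; ∠(GK, KP) = 90.00° ✓; |KP| = 11.90 ✗.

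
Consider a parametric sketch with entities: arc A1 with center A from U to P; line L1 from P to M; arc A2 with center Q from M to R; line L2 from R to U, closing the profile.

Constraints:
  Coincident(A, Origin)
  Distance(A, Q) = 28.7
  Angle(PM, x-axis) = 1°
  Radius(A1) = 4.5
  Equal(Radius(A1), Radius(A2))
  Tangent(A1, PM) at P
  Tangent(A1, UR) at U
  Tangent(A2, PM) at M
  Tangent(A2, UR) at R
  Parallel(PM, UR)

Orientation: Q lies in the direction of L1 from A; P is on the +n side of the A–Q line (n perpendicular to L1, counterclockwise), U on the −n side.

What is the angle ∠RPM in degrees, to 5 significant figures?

17.411°

The slot axis is L1's direction at 1.0°, so u = (cos 1.0°, sin 1.0°) = (0.99985, 0.017452) and n = (−sin 1.0°, cos 1.0°) = (-0.017452, 0.99985). A is at the origin and Q lies 28.7 along u from A, so Q = 28.7·u = (28.696, 0.50088). Tangency of A1 to both parallel lines with radius 4.5 puts P and U at A ± 4.5·n: P = (-0.078536, 4.4993), U = (0.078536, -4.4993). Equal radii place M and R the same way about Q: M = Q + 4.5·n = (28.617, 5.0002), R = Q − 4.5·n = (28.774, -3.9984). Then cos ∠RPM = PR·PM / (|PR||PM|), giving 17.411°.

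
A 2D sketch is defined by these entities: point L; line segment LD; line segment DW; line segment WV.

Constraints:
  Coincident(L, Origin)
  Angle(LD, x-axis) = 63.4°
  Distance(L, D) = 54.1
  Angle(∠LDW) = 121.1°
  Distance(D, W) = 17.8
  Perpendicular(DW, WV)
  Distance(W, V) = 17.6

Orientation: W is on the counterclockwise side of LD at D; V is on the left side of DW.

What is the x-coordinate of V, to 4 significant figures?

-0.1643

L is at the origin; LD runs at 63.4° with length 54.1, so D = 54.1·(cos 63.4°, sin 63.4°) = (24.22, 48.37). ∠LDW = 121.1°, so DW runs at 63.4° + (180° − 121.1°) = 122.3° from the x-axis; with |DW| = 17.8, W = D + 17.8·(cos 122.3°, sin 122.3°) = (14.71, 63.42). DW is perpendicular to WV; with |WV| = 17.6 on the left of DW, V = W + 17.6·(-0.8453, -0.5344) = (-0.1643, 54.01). So V.x = -0.1643.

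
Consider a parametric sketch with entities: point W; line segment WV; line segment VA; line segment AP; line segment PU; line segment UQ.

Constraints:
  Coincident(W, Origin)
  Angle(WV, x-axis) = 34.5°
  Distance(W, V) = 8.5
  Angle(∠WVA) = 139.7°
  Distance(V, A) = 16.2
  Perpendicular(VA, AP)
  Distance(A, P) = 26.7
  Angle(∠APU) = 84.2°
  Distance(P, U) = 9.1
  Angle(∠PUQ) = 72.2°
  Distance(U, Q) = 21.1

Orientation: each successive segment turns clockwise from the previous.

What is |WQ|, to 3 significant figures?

22.1

W is at the origin; WV runs at 34.5° with length 8.5, so V = (7.01, 4.81). ∠WVA = 139.7° gives VA at -5.80° from the x-axis; with |VA| = 16.2, A = (23.1, 3.18). The perpendicularity gives AP at right angles to VA, so AP runs at -95.8°; with |AP| = 26.7, P = (20.4, -23.4). ∠APU = 84.2° gives PU at 168° from the x-axis; with |PU| = 9.1, U = (11.5, -21.6). ∠PUQ = 72.2° gives UQ at 60.6° from the x-axis; with |UQ| = 21.1, Q = (21.9, -3.17). Then |WQ| = |Q − W| = 22.1.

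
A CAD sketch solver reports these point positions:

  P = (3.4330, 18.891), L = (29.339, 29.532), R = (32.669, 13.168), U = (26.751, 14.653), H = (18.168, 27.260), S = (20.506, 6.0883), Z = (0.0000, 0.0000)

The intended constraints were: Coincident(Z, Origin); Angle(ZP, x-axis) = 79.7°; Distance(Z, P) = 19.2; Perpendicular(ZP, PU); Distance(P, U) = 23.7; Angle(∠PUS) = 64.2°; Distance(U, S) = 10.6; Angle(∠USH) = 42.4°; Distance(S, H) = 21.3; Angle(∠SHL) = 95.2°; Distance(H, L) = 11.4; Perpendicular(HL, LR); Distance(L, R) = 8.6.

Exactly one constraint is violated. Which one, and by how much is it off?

Distance(L, R) = 8.6 — off by 8.10.

Z = (0.00, 0.00) ✓; ZP at 79.70° ✓; |ZP| = 19.20 ✓; ∠(ZP, PU) = 90.00° ✓; |PU| = 23.70 ✓; ∠PUS = 64.20° ✓; |US| = 10.60 ✓; ∠USH = 42.40° ✓; |SH| = 21.30 ✓; ∠SHL = 95.19° ✓; |HL| = 11.40 ✓; ∠(HL, LR) = 89.99° ✓; |LR| = 16.70 ✗.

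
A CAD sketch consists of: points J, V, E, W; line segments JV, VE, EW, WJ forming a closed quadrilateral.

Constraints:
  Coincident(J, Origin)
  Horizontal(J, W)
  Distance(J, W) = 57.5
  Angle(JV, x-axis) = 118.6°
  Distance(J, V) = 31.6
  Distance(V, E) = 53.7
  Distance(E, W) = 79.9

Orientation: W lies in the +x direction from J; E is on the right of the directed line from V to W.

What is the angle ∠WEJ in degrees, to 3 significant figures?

36.1°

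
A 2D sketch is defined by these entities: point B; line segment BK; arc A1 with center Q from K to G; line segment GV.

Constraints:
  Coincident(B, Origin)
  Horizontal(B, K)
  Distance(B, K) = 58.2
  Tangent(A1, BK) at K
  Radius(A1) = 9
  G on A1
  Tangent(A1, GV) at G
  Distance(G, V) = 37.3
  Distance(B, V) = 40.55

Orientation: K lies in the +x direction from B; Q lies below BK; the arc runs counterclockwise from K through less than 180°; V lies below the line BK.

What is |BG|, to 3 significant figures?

51.6

Checks: |QG| = 9.000 ✓; ∠(QG, GV) = 90.00° ✓; |GV| = 37.30 ✓; |BV| = 40.55 ✓.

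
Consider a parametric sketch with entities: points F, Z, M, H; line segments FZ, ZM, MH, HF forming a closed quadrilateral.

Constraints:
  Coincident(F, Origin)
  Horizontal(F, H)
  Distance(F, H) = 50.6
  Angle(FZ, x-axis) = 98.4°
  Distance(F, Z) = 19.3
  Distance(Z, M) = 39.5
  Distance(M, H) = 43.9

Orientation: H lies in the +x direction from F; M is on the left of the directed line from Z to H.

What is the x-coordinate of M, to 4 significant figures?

31.10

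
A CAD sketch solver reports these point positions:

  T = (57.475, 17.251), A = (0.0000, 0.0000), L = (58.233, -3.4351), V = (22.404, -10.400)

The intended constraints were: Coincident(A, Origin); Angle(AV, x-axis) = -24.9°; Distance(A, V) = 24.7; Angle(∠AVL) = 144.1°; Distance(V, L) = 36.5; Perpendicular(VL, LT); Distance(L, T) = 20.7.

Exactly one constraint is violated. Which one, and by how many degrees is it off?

Perpendicular(VL, LT) — off by 8.90°.

A = (0.00, 0.00) ✓; AV at -24.90° ✓; |AV| = 24.70 ✓; ∠AVL = 144.1° ✓; |VL| = 36.50 ✓; ∠(VL, LT) = 81.10° ✗; |LT| = 20.70 ✓.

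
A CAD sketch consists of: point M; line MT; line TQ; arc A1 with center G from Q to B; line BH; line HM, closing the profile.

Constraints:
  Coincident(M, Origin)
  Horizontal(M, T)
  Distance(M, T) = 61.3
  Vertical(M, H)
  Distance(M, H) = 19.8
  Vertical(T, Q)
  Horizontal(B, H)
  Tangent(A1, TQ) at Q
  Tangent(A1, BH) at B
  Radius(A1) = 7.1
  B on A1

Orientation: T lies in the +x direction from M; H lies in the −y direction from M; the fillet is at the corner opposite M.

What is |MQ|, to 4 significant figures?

62.60

M is at the origin; M and T share the same y with |MT| = 61.3 and T on the +x side, so T = (61.30, 0.000). M and H share the same x with |MH| = 19.8 and H on the −y side, so H = (0.000, -19.80). The virtual corner opposite M is at (61.30, -19.80). A1 meets TQ tangentially, so GQ is at right angles to TQ and A1 meets BH tangentially, so GB is at right angles to BH, with radius 7.1, so the center G sits 7.1 in from both sides at G = (54.20, -12.70). That places the tangent points at Q = (61.30, -12.70) on TQ and B = (54.20, -19.80) on BH. Then |MQ| = |Q − M| = 62.60.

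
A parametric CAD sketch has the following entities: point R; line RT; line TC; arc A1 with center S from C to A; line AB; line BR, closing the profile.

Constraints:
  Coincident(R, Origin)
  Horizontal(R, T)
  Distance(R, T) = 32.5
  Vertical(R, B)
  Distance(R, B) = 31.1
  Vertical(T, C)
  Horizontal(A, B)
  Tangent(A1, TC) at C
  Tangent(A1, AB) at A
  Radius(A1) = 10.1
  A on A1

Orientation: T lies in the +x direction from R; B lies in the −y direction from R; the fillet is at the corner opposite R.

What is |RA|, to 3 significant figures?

38.3

The virtual corner opposite R is at (32.5, -31.1). The tangent condition forces SC to be normal to TC and A1 meets AB tangentially, so SA is at right angles to AB, with radius 10.1, so the center S sits 10.1 in from both sides at S = (22.4, -21.0). That places the tangent points at C = (32.5, -21.0) on TC and A = (22.4, -31.1) on AB. Then |RA| = |A − R| = 38.3.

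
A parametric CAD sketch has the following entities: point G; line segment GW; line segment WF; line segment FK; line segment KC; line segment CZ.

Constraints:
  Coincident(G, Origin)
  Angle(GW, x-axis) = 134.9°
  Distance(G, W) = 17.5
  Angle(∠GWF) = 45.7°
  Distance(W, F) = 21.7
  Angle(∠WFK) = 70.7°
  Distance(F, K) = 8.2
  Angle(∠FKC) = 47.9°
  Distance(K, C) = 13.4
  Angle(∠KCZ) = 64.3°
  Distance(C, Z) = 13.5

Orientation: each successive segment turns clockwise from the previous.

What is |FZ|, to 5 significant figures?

6.4160

∠FKC = 47.9° gives KC at 119.20° from the x-axis; with |KC| = 13.4, C = (0.17971, 16.553). ∠KCZ = 64.3° gives CZ at 3.5000° from the x-axis; with |CZ| = 13.5, Z = (13.655, 17.377). Then |FZ| = |Z − F| = 6.4160.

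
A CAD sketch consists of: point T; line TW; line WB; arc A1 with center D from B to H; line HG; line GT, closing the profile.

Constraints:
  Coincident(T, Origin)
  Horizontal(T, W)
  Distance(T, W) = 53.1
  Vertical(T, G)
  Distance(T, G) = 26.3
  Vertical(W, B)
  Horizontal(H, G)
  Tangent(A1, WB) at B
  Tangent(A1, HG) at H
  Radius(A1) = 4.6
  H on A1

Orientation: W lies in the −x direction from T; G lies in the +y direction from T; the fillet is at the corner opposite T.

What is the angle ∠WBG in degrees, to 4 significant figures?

94.95°

The virtual corner opposite T is at (-53.10, 26.30). A1 meets WB tangentially, so DB is at right angles to WB and tangency of A1 to HG means the radius DH is perpendicular to HG, with radius 4.6, so the center D sits 4.6 in from both sides at D = (-48.50, 21.70). That places the tangent points at B = (-53.10, 21.70) on WB and H = (-48.50, 26.30) on HG. Then cos ∠WBG = BW·BG / (|BW||BG|), giving 94.95°.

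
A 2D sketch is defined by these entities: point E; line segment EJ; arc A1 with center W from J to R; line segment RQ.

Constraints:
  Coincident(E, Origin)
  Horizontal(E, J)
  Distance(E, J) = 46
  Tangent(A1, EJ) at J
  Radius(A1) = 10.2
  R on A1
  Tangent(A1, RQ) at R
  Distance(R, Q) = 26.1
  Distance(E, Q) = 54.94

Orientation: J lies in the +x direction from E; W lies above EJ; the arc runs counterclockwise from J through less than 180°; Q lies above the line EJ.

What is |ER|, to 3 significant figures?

56.8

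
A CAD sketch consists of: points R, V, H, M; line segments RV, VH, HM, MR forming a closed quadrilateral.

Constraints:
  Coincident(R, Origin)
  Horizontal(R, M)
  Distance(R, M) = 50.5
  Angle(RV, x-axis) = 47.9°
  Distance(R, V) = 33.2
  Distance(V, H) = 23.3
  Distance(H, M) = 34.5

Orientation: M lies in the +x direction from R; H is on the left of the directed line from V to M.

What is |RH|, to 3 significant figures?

55.2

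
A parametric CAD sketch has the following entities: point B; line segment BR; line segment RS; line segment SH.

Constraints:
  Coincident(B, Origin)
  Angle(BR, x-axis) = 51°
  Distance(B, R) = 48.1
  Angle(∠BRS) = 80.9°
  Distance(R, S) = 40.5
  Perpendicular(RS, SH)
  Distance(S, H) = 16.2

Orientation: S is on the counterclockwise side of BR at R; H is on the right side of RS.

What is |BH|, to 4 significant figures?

71.69

∠BRS = 80.9°, so RS runs at 51.0° + (180° − 80.9°) = 150.1° from the x-axis; with |RS| = 40.5, S = R + 40.5·(cos 150.1°, sin 150.1°) = (-4.839, 57.57). RS is perpendicular to SH; with |SH| = 16.2 on the right of RS, H = S + 16.2·(0.4985, 0.8669) = (3.236, 71.61). Then |BH| = |H − B| = 71.69.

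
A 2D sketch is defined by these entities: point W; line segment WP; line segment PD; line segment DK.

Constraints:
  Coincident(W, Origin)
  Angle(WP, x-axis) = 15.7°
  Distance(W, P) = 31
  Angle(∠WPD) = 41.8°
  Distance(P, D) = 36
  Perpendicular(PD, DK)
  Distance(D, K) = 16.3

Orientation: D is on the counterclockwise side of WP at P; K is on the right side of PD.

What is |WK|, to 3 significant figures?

39.1

∠WPD = 41.8°, so PD runs at 15.7° + (180° − 41.8°) = 154° from the x-axis; with |PD| = 36.0, D = P + 36.0·(cos 154°, sin 154°) = (-2.49, 24.2). PD is perpendicular to DK; with |DK| = 16.3 on the right of PD, K = D + 16.3·(0.440, 0.898) = (4.69, 38.9). Then |WK| = |K − W| = 39.1.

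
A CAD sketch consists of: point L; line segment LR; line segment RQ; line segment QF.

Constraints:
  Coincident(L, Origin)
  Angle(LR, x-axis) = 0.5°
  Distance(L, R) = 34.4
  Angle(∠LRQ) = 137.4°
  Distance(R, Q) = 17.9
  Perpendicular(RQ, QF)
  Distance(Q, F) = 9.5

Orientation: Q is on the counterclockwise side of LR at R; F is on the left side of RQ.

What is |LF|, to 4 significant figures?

45.37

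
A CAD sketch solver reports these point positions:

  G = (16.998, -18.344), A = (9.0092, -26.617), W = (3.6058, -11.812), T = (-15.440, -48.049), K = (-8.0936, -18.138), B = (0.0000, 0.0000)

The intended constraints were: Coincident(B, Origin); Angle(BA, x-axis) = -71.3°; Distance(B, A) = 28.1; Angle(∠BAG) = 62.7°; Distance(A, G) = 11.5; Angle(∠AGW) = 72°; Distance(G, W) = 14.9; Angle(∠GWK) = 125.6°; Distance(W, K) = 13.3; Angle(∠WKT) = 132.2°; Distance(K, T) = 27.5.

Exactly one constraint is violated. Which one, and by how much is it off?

Distance(K, T) = 27.5 — off by 3.30.

B = (0.00, 0.00) ✓; BA at -71.30° ✓; |BA| = 28.10 ✓; ∠BAG = 62.70° ✓; |AG| = 11.50 ✓; ∠AGW = 72.00° ✓; |GW| = 14.90 ✓; ∠GWK = 125.6° ✓; |WK| = 13.30 ✓; ∠WKT = 132.2° ✓; |KT| = 30.80 ✗.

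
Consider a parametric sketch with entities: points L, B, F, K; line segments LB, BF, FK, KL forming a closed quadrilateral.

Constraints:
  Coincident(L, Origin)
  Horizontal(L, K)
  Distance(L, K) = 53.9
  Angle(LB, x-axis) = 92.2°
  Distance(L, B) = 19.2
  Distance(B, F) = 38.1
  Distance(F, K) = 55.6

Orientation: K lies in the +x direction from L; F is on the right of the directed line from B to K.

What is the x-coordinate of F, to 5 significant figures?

1.5903

L is at the origin; L and K share the same y with |LK| = 53.9 and K in +x, so K = (53.9, 0). LB runs at 92.2° with |LB| = 19.2, so B = (-0.73705, 19.186). F is determined by |BF| = 38.1 and |FK| = 55.6 together: it lies at the intersection of circle(B, 38.1) and circle(K, 55.6). With |BK| = 57.908, the foot of the radical line on BK is 14.796 from B and the perpendicular offset is √(38.1² − 14.796²) = 35.110. Taking the right-of-BK solution: F = (1.5903, -18.843).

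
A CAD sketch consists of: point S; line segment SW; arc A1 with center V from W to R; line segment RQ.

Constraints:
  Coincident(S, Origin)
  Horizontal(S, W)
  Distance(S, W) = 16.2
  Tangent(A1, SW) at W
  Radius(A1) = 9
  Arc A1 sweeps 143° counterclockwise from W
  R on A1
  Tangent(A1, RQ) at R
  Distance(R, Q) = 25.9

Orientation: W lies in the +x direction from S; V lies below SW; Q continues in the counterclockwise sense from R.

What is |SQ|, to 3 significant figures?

44.7

On A1, W sits at bearing 90° from V; a 143° counterclockwise sweep puts R at bearing 233°, so R = V + 9.0·(cos 233°, sin 233°) = (10.8, -16.2). Since A1 is tangent to RQ there, VR ⟂ RQ, so RQ runs along (−sin 233°, cos 233°); with |RQ| = 25.9, Q = (31.5, -31.8). Then |SQ| = |Q − S| = 44.7.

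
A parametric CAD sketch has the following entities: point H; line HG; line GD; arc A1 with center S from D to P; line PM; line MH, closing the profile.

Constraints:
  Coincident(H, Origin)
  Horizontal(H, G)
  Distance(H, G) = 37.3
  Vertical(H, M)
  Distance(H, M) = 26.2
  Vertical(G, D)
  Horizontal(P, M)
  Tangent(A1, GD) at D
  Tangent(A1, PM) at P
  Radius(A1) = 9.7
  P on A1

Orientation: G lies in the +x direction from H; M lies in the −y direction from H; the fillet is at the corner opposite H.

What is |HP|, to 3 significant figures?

38.1

H is at the origin; H and G share the same y with |HG| = 37.3 and G on the +x side, so G = (37.3, 0.00). HM is vertical with |HM| = 26.2 and M on the −y side, so M = (0.00, -26.2). The virtual corner opposite H is at (37.3, -26.2). A1 meets GD tangentially, so SD is at right angles to GD and since A1 is tangent to PM there, SP ⟂ PM, with radius 9.7, so the center S sits 9.7 in from both sides at S = (27.6, -16.5). That places the tangent points at D = (37.3, -16.5) on GD and P = (27.6, -26.2) on PM. Then |HP| = |P − H| = 38.1.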